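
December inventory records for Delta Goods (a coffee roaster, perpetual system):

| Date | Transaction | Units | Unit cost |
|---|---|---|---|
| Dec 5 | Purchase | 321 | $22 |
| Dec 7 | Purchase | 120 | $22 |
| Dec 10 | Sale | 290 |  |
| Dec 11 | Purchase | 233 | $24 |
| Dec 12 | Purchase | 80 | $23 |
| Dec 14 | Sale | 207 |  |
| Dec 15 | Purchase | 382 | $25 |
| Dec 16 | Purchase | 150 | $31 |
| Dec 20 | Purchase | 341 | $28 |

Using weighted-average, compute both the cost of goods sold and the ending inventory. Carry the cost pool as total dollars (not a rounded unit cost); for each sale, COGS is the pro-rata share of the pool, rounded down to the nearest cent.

COGS = $11,177.58; ending inventory = $29,704.42

After Dec 5: 321 on hand, pool $7,062.00 (≈ $22.0000 each)
After Dec 7: 441 on hand, pool $9,702.00 (≈ $22.0000 each)
Dec 10, sell 290: 290/441 × $9,702.00 → $6,380.00
After Dec 11: 384 on hand, pool $8,914.00 (≈ $23.2135 each)
After Dec 12: 464 on hand, pool $10,754.00 (≈ $23.1767 each)
Dec 14, sell 207: 207/464 × $10,754.00 → $4,797.58
After Dec 15: 639 on hand, pool $15,506.42 (≈ $24.2667 each)
After Dec 16: 789 on hand, pool $20,156.42 (≈ $25.5468 each)
After Dec 20: 1130 on hand, pool $29,704.42 (≈ $26.2871 each)
Total COGS = $6,380.00 + $4,797.58 = $11,177.58
Ending inventory (cost pool remaining) = $29,704.42
Check: goods available $40,882.00 = COGS $11,177.58 + ending $29,704.42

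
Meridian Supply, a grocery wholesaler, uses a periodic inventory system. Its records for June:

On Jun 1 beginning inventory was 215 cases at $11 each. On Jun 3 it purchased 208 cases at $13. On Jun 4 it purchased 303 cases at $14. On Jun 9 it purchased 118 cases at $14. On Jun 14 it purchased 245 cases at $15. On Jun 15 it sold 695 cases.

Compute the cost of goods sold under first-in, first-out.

Jun 15, 695 sold [FIFO — oldest first]: 215 @ $11 + 208 @ $13 + 272 @ $14 = $8,877
Ending inventory: 31 @ $14 + 118 @ $14 + 245 @ $15 = $5,761
Check: goods available $14,638 = COGS $8,877 + ending $5,761

COGS = $8,877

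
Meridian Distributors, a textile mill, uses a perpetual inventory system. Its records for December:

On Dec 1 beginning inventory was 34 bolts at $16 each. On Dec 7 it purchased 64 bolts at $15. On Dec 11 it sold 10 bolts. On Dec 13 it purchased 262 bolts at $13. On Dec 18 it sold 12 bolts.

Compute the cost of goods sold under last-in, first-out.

Dec 11, 10 sold [LIFO — newest first]: 10 @ $15 = $150
Dec 18, 12 sold [LIFO — newest first]: 12 @ $13 = $156
Total COGS = $150 + $156 = $306
Ending inventory: 34 @ $16 + 54 @ $15 + 250 @ $13 = $4,604
Check: goods available $4,910 = COGS $306 + ending $4,604

COGS = $306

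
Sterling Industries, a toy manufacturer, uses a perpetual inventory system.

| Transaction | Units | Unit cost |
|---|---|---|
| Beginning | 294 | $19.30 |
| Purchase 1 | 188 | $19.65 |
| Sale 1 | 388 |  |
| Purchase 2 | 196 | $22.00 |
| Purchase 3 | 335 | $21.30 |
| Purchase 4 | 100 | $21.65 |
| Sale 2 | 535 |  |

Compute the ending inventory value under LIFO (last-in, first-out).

Sale 1 (388) [LIFO — newest first]: 188 @ $19.65 + 200 @ $19.30 = $7,554.20
Sale 2 (535) [LIFO — newest first]: 100 @ $21.65 + 335 @ $21.30 + 100 @ $22.00 = $11,500.50
Total COGS = $7,554.20 + $11,500.50 = $19,054.70
Ending inventory: 94 @ $19.30 + 96 @ $22.00 = $3,926.20
Check: goods available $22,980.90 = COGS $19,054.70 + ending $3,926.20

Ending inventory = $3,926.20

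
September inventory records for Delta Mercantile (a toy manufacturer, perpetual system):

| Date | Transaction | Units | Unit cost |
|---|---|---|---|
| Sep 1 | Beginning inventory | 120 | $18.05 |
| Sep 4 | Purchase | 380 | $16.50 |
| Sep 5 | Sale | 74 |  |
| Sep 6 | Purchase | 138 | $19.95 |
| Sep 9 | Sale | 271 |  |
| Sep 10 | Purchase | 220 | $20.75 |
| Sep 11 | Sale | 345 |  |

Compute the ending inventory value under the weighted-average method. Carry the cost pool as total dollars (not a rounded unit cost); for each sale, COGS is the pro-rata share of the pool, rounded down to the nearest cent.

After Sep 1: 120 on hand, pool $2,166.00 (≈ $18.0500 each)
After Sep 4: 500 on hand, pool $8,436.00 (≈ $16.8720 each)
Sep 5, sell 74: 74/500 × $8,436.00 → $1,248.52
After Sep 6: 564 on hand, pool $9,940.58 (≈ $17.6251 each)
Sep 9, sell 271: 271/564 × $9,940.58 → $4,776.41
After Sep 10: 513 on hand, pool $9,729.17 (≈ $18.9652 each)
Sep 11, sell 345: 345/513 × $9,729.17 → $6,543.00
Total COGS = $1,248.52 + $4,776.41 + $6,543.00 = $12,567.93
Ending inventory (cost pool remaining) = $3,186.17

Ending inventory = $3,186.17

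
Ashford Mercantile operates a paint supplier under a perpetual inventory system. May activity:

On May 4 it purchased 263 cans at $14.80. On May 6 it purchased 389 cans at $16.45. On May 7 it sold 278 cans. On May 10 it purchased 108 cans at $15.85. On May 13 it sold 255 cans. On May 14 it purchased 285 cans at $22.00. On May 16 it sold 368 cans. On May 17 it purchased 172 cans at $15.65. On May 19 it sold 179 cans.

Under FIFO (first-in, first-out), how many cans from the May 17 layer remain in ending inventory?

May 7, 278 sold [FIFO — oldest first]: 263 @ $14.80 + 15 @ $16.45 = $4,139.15
May 13, 255 sold [FIFO — oldest first]: 255 @ $16.45 = $4,194.75
May 16, 368 sold [FIFO — oldest first]: 119 @ $16.45 + 108 @ $15.85 + 141 @ $22.00 = $6,771.35
May 19, 179 sold [FIFO — oldest first]: 144 @ $22.00 + 35 @ $15.65 = $3,715.75
Total COGS = $4,139.15 + $4,194.75 + $6,771.35 + $3,715.75 = $18,821.00
Ending inventory: 137 @ $15.65 = $2,144.05
Check: goods available $20,965.05 = COGS $18,821.00 + ending $2,144.05

137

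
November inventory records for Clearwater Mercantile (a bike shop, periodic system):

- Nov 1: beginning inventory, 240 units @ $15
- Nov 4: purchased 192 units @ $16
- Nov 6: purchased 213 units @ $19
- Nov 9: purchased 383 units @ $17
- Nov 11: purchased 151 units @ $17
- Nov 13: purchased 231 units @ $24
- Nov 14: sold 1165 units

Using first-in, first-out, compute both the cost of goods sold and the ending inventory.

Nov 14, 1165 sold [FIFO — oldest first]: 240 @ $15 + 192 @ $16 + 213 @ $19 + 383 @ $17 + 137 @ $17 = $19,559
Ending inventory: 14 @ $17 + 231 @ $24 = $5,782
Check: goods available $25,341 = COGS $19,559 + ending $5,782

COGS = $19,559; ending inventory = $5,782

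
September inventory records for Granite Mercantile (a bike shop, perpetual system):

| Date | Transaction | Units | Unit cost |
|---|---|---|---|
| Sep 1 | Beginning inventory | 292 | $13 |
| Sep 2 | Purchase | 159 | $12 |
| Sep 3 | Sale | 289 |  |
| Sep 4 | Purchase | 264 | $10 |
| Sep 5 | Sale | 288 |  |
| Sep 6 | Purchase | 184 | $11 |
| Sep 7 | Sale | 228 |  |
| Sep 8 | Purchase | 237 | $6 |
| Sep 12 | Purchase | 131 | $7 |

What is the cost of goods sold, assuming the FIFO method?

COGS = $9,334

Sep 3, 289 sold [FIFO — oldest first]: 289 @ $13 = $3,757
Sep 5, 288 sold [FIFO — oldest first]: 3 @ $13 + 159 @ $12 + 126 @ $10 = $3,207
Sep 7, 228 sold [FIFO — oldest first]: 138 @ $10 + 90 @ $11 = $2,370
Total COGS = $3,757 + $3,207 + $2,370 = $9,334
Ending inventory: 94 @ $11 + 237 @ $6 + 131 @ $7 = $3,373
Check: goods available $12,707 = COGS $9,334 + ending $3,373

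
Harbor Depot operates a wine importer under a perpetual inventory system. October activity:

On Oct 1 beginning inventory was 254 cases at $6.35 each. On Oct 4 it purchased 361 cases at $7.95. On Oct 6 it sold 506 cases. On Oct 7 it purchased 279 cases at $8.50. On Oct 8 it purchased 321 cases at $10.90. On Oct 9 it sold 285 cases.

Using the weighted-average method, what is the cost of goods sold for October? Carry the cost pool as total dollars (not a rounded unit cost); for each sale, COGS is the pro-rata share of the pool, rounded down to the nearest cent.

After Oct 1: 254 on hand, pool $1,612.90 (≈ $6.3500 each)
After Oct 4: 615 on hand, pool $4,482.85 (≈ $7.2892 each)
Oct 6, sell 506: 506/615 × $4,482.85 → $3,688.32
After Oct 7: 388 on hand, pool $3,166.03 (≈ $8.1599 each)
After Oct 8: 709 on hand, pool $6,664.93 (≈ $9.4005 each)
Oct 9, sell 285: 285/709 × $6,664.93 → $2,679.13
Total COGS = $3,688.32 + $2,679.13 = $6,367.45
Ending inventory (cost pool remaining) = $3,985.80
Check: goods available $10,353.25 = COGS $6,367.45 + ending $3,985.80

COGS = $6,367.45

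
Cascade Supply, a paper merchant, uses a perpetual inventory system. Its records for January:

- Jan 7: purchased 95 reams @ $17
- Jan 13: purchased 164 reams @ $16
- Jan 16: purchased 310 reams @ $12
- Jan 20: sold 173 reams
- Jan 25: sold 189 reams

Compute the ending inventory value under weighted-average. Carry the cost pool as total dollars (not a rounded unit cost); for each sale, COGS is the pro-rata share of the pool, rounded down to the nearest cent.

After Jan 7: 95 on hand, pool $1,615.00 (≈ $17.0000 each)
After Jan 13: 259 on hand, pool $4,239.00 (≈ $16.3668 each)
After Jan 16: 569 on hand, pool $7,959.00 (≈ $13.9877 each)
Jan 20, sell 173: 173/569 × $7,959.00 → $2,419.87
Jan 25, sell 189: 189/396 × $5,539.13 → $2,643.67
Total COGS = $2,419.87 + $2,643.67 = $5,063.54
Ending inventory (cost pool remaining) = $2,895.46

Ending inventory = $2,895.46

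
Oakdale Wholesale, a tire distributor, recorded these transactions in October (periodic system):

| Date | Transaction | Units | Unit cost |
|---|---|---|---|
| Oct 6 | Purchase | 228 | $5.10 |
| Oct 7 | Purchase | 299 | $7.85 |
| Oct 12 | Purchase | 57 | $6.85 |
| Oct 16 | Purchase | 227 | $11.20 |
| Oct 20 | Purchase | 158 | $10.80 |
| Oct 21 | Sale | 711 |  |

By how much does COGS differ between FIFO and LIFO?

FIFO COGS: 228 @ $5.10 + 299 @ $7.85 + 57 @ $6.85 + 127 @ $11.20 = $5,322.80
LIFO COGS: 158 @ $10.80 + 227 @ $11.20 + 57 @ $6.85 + 269 @ $7.85 = $6,750.90
Difference = |$5,322.80 − $6,750.90| = $1,428.10

$1,428.10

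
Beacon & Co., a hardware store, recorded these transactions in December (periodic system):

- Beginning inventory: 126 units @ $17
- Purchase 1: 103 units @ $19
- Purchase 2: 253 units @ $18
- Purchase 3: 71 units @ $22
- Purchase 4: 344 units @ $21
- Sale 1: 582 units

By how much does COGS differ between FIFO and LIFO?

$968

FIFO COGS: 126 @ $17 + 103 @ $19 + 253 @ $18 + 71 @ $22 + 29 @ $21 = $10,824
LIFO COGS: 344 @ $21 + 71 @ $22 + 167 @ $18 = $11,792
Difference = |$10,824 − $11,792| = $968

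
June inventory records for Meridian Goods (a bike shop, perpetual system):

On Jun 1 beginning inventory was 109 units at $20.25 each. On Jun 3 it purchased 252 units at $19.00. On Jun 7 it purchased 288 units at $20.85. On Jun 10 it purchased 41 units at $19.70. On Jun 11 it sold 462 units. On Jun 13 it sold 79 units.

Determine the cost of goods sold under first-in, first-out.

COGS = $10,748.25

Jun 11, 462 sold [FIFO — oldest first]: 109 @ $20.25 + 252 @ $19.00 + 101 @ $20.85 = $9,101.10
Jun 13, 79 sold [FIFO — oldest first]: 79 @ $20.85 = $1,647.15
Total COGS = $9,101.10 + $1,647.15 = $10,748.25
Ending inventory: 108 @ $20.85 + 41 @ $19.70 = $3,059.50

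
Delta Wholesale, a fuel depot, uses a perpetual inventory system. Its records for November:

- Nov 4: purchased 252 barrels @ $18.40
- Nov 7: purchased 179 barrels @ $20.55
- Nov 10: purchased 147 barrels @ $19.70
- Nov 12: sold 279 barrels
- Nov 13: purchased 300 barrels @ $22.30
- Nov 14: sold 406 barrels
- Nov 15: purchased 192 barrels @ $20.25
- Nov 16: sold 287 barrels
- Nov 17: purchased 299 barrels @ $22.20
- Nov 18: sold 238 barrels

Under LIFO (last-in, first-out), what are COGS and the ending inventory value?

COGS = $25,269.55; ending inventory = $3,157.40

Nov 12, 279 sold [LIFO — newest first]: 147 @ $19.70 + 132 @ $20.55 = $5,608.50
Nov 14, 406 sold [LIFO — newest first]: 300 @ $22.30 + 47 @ $20.55 + 59 @ $18.40 = $8,741.45
Nov 16, 287 sold [LIFO — newest first]: 192 @ $20.25 + 95 @ $18.40 = $5,636.00
Nov 18, 238 sold [LIFO — newest first]: 238 @ $22.20 = $5,283.60
Total COGS = $5,608.50 + $8,741.45 + $5,636.00 + $5,283.60 = $25,269.55
Ending inventory: 98 @ $18.40 + 61 @ $22.20 = $3,157.40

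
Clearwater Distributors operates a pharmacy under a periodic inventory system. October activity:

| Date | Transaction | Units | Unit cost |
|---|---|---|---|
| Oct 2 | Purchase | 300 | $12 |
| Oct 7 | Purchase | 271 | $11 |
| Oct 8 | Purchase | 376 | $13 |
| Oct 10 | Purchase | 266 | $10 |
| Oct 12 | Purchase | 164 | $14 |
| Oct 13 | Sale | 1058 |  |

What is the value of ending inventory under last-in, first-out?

Oct 13, 1058 sold [LIFO — newest first]: 164 @ $14 + 266 @ $10 + 376 @ $13 + 252 @ $11 = $12,616
Ending inventory: 300 @ $12 + 19 @ $11 = $3,809
Check: goods available $16,425 = COGS $12,616 + ending $3,809

Ending inventory = $3,809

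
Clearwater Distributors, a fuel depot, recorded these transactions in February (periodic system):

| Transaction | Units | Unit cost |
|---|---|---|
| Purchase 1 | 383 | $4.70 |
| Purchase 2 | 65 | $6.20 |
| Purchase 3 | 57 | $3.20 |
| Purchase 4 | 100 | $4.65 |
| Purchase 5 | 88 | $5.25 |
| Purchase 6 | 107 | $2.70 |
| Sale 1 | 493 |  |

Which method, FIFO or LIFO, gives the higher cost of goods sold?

FIFO

FIFO COGS: 383 @ $4.70 + 65 @ $6.20 + 45 @ $3.20 = $2,347.10
LIFO COGS: 107 @ $2.70 + 88 @ $5.25 + 100 @ $4.65 + 57 @ $3.20 + 65 @ $6.20 + 76 @ $4.70 = $2,158.50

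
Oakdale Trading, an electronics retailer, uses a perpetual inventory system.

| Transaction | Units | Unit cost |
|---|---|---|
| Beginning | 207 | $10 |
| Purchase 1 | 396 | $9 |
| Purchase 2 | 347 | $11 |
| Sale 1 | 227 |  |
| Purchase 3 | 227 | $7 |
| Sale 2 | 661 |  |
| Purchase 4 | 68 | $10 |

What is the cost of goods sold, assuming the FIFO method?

Sale 1 (227) [FIFO — oldest first]: 207 @ $10 + 20 @ $9 = $2,250
Sale 2 (661) [FIFO — oldest first]: 376 @ $9 + 285 @ $11 = $6,519
Total COGS = $2,250 + $6,519 = $8,769
Ending inventory: 62 @ $11 + 227 @ $7 + 68 @ $10 = $2,951

COGS = $8,769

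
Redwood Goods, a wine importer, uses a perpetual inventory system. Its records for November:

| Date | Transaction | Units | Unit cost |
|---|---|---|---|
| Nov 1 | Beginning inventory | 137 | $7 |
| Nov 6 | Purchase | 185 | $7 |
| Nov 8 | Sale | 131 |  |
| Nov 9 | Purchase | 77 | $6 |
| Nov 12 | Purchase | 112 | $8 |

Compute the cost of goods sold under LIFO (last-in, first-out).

COGS = $917

Nov 8, 131 sold [LIFO — newest first]: 131 @ $7 = $917
Ending inventory: 137 @ $7 + 54 @ $7 + 77 @ $6 + 112 @ $8 = $2,695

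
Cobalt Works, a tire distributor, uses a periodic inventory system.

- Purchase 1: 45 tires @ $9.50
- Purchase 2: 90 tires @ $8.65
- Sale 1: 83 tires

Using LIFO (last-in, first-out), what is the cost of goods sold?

COGS = $717.95

Sale 1 (83) [LIFO — newest first]: 83 @ $8.65 = $717.95
Ending inventory: 45 @ $9.50 + 7 @ $8.65 = $488.05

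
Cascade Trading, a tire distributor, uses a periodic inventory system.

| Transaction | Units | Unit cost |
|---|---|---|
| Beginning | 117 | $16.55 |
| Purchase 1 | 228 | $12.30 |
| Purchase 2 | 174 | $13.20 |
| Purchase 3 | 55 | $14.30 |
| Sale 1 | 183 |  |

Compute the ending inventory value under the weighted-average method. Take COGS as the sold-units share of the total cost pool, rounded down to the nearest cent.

Ending inventory = $5,329.63

Sale 1, sell 183: 183/574 × $7,824.05 → $2,494.42
Ending inventory (cost pool remaining) = $5,329.63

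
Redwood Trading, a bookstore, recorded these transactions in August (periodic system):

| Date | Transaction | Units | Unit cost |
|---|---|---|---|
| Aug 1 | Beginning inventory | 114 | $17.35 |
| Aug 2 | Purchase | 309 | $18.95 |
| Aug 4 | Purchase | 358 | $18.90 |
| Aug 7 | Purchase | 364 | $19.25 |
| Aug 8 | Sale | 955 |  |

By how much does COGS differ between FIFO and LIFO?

FIFO COGS: 114 @ $17.35 + 309 @ $18.95 + 358 @ $18.90 + 174 @ $19.25 = $17,949.15
LIFO COGS: 364 @ $19.25 + 358 @ $18.90 + 233 @ $18.95 = $18,188.55
Difference = |$17,949.15 − $18,188.55| = $239.40

$239.40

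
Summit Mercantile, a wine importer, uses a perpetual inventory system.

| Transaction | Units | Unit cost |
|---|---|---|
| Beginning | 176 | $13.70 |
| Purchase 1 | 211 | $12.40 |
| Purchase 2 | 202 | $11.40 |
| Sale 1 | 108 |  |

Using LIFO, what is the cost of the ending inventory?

Ending inventory = $6,099.20

Sale 1 (108) [LIFO — newest first]: 108 @ $11.40 = $1,231.20
Ending inventory: 176 @ $13.70 + 211 @ $12.40 + 94 @ $11.40 = $6,099.20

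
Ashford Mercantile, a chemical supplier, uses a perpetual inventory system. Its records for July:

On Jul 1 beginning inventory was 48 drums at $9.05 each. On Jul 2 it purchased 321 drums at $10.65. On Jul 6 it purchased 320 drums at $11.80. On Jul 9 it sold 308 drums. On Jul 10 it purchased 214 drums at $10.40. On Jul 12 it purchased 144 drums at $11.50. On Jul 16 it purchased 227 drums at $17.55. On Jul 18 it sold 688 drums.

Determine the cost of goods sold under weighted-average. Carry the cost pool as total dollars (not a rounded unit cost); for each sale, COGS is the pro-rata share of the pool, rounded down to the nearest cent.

After Jul 1: 48 on hand, pool $434.40 (≈ $9.0500 each)
After Jul 2: 369 on hand, pool $3,853.05 (≈ $10.4419 each)
After Jul 6: 689 on hand, pool $7,629.05 (≈ $11.0726 each)
Jul 9, sell 308: 308/689 × $7,629.05 → $3,410.37
After Jul 10: 595 on hand, pool $6,444.28 (≈ $10.8307 each)
After Jul 12: 739 on hand, pool $8,100.28 (≈ $10.9611 each)
After Jul 16: 966 on hand, pool $12,084.13 (≈ $12.5095 each)
Jul 18, sell 688: 688/966 × $12,084.13 → $8,606.50
Total COGS = $3,410.37 + $8,606.50 = $12,016.87
Ending inventory (cost pool remaining) = $3,477.63

COGS = $12,016.87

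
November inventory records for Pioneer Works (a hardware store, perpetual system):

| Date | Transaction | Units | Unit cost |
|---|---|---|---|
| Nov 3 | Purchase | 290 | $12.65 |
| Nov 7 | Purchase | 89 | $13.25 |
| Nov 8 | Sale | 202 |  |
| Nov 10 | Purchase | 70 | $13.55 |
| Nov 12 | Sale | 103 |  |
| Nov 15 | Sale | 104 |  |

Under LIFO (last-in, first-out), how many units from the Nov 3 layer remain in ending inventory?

40

Nov 8, 202 sold [LIFO — newest first]: 89 @ $13.25 + 113 @ $12.65 = $2,608.70
Nov 12, 103 sold [LIFO — newest first]: 70 @ $13.55 + 33 @ $12.65 = $1,365.95
Nov 15, 104 sold [LIFO — newest first]: 104 @ $12.65 = $1,315.60
Total COGS = $2,608.70 + $1,365.95 + $1,315.60 = $5,290.25
Ending inventory: 40 @ $12.65 = $506.00
Check: goods available $5,796.25 = COGS $5,290.25 + ending $506.00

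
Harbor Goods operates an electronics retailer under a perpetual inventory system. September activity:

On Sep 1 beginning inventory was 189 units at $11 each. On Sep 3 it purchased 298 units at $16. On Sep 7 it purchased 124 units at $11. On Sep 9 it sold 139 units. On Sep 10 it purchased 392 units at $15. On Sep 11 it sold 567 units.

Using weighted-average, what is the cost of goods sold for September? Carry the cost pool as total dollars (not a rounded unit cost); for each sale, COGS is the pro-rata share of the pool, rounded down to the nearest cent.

After Sep 1: 189 on hand, pool $2,079.00 (≈ $11.0000 each)
After Sep 3: 487 on hand, pool $6,847.00 (≈ $14.0595 each)
After Sep 7: 611 on hand, pool $8,211.00 (≈ $13.4386 each)
Sep 9, sell 139: 139/611 × $8,211.00 → $1,867.96
After Sep 10: 864 on hand, pool $12,223.04 (≈ $14.1470 each)
Sep 11, sell 567: 567/864 × $12,223.04 → $8,021.37
Total COGS = $1,867.96 + $8,021.37 = $9,889.33
Ending inventory (cost pool remaining) = $4,201.67

COGS = $9,889.33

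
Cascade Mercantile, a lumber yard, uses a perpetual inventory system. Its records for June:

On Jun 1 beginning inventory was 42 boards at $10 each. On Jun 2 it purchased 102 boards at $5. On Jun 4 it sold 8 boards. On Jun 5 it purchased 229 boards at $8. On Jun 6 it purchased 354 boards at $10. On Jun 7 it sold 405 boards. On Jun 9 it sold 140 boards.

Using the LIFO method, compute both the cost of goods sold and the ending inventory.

COGS = $5,108; ending inventory = $1,194

Jun 4, 8 sold [LIFO — newest first]: 8 @ $5 = $40
Jun 7, 405 sold [LIFO — newest first]: 354 @ $10 + 51 @ $8 = $3,948
Jun 9, 140 sold [LIFO — newest first]: 140 @ $8 = $1,120
Total COGS = $40 + $3,948 + $1,120 = $5,108
Ending inventory: 42 @ $10 + 94 @ $5 + 38 @ $8 = $1,194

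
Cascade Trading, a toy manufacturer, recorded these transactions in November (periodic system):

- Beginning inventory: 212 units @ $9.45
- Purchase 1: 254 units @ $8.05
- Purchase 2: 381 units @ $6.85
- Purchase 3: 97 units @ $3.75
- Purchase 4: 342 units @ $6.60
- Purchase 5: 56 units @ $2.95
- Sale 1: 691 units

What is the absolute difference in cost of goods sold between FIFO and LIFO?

$1,460.60

FIFO COGS: 212 @ $9.45 + 254 @ $8.05 + 225 @ $6.85 = $5,589.35
LIFO COGS: 56 @ $2.95 + 342 @ $6.60 + 97 @ $3.75 + 196 @ $6.85 = $4,128.75
Difference = |$5,589.35 − $4,128.75| = $1,460.60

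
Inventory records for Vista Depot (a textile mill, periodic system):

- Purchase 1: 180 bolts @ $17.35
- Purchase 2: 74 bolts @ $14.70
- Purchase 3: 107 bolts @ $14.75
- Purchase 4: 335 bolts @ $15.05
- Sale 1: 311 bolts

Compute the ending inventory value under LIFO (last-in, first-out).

Sale 1 (311) [LIFO — newest first]: 311 @ $15.05 = $4,680.55
Ending inventory: 180 @ $17.35 + 74 @ $14.70 + 107 @ $14.75 + 24 @ $15.05 = $6,150.25

Ending inventory = $6,150.25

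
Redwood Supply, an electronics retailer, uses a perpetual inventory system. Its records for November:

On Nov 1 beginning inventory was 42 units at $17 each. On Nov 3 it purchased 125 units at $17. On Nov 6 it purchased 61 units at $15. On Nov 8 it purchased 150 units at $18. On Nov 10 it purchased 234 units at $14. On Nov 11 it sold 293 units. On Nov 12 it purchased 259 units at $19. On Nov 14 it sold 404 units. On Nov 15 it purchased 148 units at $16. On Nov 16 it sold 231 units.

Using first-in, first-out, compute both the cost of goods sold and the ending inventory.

COGS = $15,563; ending inventory = $1,456

Nov 11, 293 sold [FIFO — oldest first]: 42 @ $17 + 125 @ $17 + 61 @ $15 + 65 @ $18 = $4,924
Nov 14, 404 sold [FIFO — oldest first]: 85 @ $18 + 234 @ $14 + 85 @ $19 = $6,421
Nov 16, 231 sold [FIFO — oldest first]: 174 @ $19 + 57 @ $16 = $4,218
Total COGS = $4,924 + $6,421 + $4,218 = $15,563
Ending inventory: 91 @ $16 = $1,456
Check: goods available $17,019 = COGS $15,563 + ending $1,456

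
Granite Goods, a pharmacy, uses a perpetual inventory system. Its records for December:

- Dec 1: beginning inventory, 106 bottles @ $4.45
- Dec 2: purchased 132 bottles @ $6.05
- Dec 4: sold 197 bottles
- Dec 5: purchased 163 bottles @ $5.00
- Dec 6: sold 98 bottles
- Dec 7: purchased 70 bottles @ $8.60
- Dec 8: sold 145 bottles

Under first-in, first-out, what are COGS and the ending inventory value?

Dec 4, 197 sold [FIFO — oldest first]: 106 @ $4.45 + 91 @ $6.05 = $1,022.25
Dec 6, 98 sold [FIFO — oldest first]: 41 @ $6.05 + 57 @ $5.00 = $533.05
Dec 8, 145 sold [FIFO — oldest first]: 106 @ $5.00 + 39 @ $8.60 = $865.40
Total COGS = $1,022.25 + $533.05 + $865.40 = $2,420.70
Ending inventory: 31 @ $8.60 = $266.60
Check: goods available $2,687.30 = COGS $2,420.70 + ending $266.60

COGS = $2,420.70; ending inventory = $266.60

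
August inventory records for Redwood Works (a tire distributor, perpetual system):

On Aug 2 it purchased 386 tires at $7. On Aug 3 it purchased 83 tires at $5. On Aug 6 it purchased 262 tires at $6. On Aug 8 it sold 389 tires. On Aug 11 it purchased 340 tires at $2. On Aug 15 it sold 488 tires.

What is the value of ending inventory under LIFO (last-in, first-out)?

Aug 8, 389 sold [LIFO — newest first]: 262 @ $6 + 83 @ $5 + 44 @ $7 = $2,295
Aug 15, 488 sold [LIFO — newest first]: 340 @ $2 + 148 @ $7 = $1,716
Total COGS = $2,295 + $1,716 = $4,011
Ending inventory: 194 @ $7 = $1,358

Ending inventory = $1,358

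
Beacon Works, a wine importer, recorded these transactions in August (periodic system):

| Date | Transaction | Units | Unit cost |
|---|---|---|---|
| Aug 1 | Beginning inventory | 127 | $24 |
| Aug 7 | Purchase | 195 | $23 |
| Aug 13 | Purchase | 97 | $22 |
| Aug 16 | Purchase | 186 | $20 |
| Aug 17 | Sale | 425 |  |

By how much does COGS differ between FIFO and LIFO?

$667

FIFO COGS: 127 @ $24 + 195 @ $23 + 97 @ $22 + 6 @ $20 = $9,787
LIFO COGS: 186 @ $20 + 97 @ $22 + 142 @ $23 = $9,120
Difference = |$9,787 − $9,120| = $667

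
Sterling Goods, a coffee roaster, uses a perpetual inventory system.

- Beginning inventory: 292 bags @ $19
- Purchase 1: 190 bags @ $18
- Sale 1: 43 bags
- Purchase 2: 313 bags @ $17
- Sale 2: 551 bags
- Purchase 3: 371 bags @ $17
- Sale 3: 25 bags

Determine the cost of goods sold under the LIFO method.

COGS = $10,895

Sale 1 (43) [LIFO — newest first]: 43 @ $18 = $774
Sale 2 (551) [LIFO — newest first]: 313 @ $17 + 147 @ $18 + 91 @ $19 = $9,696
Sale 3 (25) [LIFO — newest first]: 25 @ $17 = $425
Total COGS = $774 + $9,696 + $425 = $10,895
Ending inventory: 201 @ $19 + 346 @ $17 = $9,701
Check: goods available $20,596 = COGS $10,895 + ending $9,701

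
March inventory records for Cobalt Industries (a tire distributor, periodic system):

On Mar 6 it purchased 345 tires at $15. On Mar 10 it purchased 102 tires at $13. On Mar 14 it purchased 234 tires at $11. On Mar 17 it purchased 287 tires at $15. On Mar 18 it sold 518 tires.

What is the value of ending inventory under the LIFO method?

Ending inventory = $6,534

Mar 18, 518 sold [LIFO — newest first]: 287 @ $15 + 231 @ $11 = $6,846
Ending inventory: 345 @ $15 + 102 @ $13 + 3 @ $11 = $6,534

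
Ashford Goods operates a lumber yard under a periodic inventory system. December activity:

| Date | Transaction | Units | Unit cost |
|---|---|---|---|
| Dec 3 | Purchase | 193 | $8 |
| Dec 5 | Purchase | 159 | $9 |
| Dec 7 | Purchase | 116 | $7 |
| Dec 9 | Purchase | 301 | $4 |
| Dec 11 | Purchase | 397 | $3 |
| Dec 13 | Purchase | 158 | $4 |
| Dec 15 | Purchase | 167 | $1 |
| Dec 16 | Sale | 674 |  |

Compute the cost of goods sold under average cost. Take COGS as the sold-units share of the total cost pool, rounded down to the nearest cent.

Dec 16, sell 674: 674/1491 × $6,981.00 → $3,155.73
Ending inventory (cost pool remaining) = $3,825.27

COGS = $3,155.73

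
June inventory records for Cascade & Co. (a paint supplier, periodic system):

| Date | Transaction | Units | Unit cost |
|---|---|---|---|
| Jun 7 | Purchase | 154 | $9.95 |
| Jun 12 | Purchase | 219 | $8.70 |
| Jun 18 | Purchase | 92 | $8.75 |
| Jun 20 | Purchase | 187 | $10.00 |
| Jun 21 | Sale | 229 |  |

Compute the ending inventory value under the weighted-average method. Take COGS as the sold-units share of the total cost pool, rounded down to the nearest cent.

Ending inventory = $3,965.69

Jun 21, sell 229: 229/652 × $6,112.60 → $2,146.91
Ending inventory (cost pool remaining) = $3,965.69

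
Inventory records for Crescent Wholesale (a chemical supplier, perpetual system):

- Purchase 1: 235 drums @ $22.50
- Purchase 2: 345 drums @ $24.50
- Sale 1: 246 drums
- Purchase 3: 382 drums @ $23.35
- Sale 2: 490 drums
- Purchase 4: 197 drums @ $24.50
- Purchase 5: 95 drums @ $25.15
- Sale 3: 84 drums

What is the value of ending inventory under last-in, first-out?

Sale 1 (246) [LIFO — newest first]: 246 @ $24.50 = $6,027.00
Sale 2 (490) [LIFO — newest first]: 382 @ $23.35 + 99 @ $24.50 + 9 @ $22.50 = $11,547.70
Sale 3 (84) [LIFO — newest first]: 84 @ $25.15 = $2,112.60
Total COGS = $6,027.00 + $11,547.70 + $2,112.60 = $19,687.30
Ending inventory: 226 @ $22.50 + 197 @ $24.50 + 11 @ $25.15 = $10,188.15

Ending inventory = $10,188.15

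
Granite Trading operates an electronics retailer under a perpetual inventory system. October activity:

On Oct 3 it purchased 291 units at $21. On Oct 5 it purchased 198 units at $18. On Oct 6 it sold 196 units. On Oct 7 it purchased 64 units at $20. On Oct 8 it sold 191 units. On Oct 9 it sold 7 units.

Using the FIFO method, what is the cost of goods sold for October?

Oct 6, 196 sold [FIFO — oldest first]: 196 @ $21 = $4,116
Oct 8, 191 sold [FIFO — oldest first]: 95 @ $21 + 96 @ $18 = $3,723
Oct 9, 7 sold [FIFO — oldest first]: 7 @ $18 = $126
Total COGS = $4,116 + $3,723 + $126 = $7,965
Ending inventory: 95 @ $18 + 64 @ $20 = $2,990

COGS = $7,965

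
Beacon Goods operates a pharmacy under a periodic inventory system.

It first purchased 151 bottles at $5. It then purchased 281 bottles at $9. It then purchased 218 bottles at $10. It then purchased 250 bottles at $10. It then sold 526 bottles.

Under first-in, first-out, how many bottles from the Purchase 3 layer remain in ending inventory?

124

Sale 1 (526) [FIFO — oldest first]: 151 @ $5 + 281 @ $9 + 94 @ $10 = $4,224
Ending inventory: 124 @ $10 + 250 @ $10 = $3,740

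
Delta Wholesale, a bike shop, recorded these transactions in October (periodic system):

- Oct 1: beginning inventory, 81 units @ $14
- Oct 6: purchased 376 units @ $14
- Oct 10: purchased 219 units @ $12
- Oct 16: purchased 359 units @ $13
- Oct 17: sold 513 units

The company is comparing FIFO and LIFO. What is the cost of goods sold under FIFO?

COGS = $7,070

FIFO COGS: 81 @ $14 + 376 @ $14 + 56 @ $12 = $7,070
LIFO COGS: 359 @ $13 + 154 @ $12 = $6,515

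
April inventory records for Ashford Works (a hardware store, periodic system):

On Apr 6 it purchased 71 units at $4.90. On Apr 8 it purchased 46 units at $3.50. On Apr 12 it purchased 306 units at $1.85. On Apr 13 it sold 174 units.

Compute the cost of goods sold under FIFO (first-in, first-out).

COGS = $614.35

Apr 13, 174 sold [FIFO — oldest first]: 71 @ $4.90 + 46 @ $3.50 + 57 @ $1.85 = $614.35
Ending inventory: 249 @ $1.85 = $460.65
Check: goods available $1,075.00 = COGS $614.35 + ending $460.65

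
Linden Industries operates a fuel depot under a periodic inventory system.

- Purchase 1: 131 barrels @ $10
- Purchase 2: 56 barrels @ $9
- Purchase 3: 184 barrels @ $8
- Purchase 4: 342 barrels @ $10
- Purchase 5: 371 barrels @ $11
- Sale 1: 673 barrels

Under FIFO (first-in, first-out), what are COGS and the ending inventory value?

COGS = $6,306; ending inventory = $4,481

Sale 1 (673) [FIFO — oldest first]: 131 @ $10 + 56 @ $9 + 184 @ $8 + 302 @ $10 = $6,306
Ending inventory: 40 @ $10 + 371 @ $11 = $4,481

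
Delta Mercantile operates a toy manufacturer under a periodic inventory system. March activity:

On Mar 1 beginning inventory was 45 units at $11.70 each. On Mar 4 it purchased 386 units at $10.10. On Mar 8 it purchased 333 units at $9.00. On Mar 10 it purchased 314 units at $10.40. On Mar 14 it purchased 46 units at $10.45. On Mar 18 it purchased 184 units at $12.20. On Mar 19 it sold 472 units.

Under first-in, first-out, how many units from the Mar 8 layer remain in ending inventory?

292

Mar 19, 472 sold [FIFO — oldest first]: 45 @ $11.70 + 386 @ $10.10 + 41 @ $9.00 = $4,794.10
Ending inventory: 292 @ $9.00 + 314 @ $10.40 + 46 @ $10.45 + 184 @ $12.20 = $8,619.10
Check: goods available $13,413.20 = COGS $4,794.10 + ending $8,619.10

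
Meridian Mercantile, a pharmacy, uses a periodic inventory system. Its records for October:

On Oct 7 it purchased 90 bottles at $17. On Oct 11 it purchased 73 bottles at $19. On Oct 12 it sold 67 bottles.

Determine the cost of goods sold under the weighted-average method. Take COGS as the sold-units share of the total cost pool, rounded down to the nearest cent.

COGS = $1,199.01

Oct 12, sell 67: 67/163 × $2,917.00 → $1,199.01
Ending inventory (cost pool remaining) = $1,717.99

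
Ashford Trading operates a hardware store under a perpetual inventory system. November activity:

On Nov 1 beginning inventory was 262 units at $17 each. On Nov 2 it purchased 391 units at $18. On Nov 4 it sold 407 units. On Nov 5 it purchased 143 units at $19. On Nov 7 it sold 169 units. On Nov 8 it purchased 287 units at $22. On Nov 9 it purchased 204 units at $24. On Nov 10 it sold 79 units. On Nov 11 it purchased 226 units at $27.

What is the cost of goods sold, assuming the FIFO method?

Nov 4, 407 sold [FIFO — oldest first]: 262 @ $17 + 145 @ $18 = $7,064
Nov 7, 169 sold [FIFO — oldest first]: 169 @ $18 = $3,042
Nov 10, 79 sold [FIFO — oldest first]: 77 @ $18 + 2 @ $19 = $1,424
Total COGS = $7,064 + $3,042 + $1,424 = $11,530
Ending inventory: 141 @ $19 + 287 @ $22 + 204 @ $24 + 226 @ $27 = $19,991

COGS = $11,530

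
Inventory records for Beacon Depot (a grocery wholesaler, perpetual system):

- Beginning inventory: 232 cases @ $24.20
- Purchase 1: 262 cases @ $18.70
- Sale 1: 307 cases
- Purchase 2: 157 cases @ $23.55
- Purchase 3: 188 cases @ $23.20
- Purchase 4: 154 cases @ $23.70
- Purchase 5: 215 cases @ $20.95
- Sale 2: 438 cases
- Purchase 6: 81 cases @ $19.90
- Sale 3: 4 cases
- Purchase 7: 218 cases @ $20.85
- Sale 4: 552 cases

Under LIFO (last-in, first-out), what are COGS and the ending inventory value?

Sale 1 (307) [LIFO — newest first]: 262 @ $18.70 + 45 @ $24.20 = $5,988.40
Sale 2 (438) [LIFO — newest first]: 215 @ $20.95 + 154 @ $23.70 + 69 @ $23.20 = $9,754.85
Sale 3 (4) [LIFO — newest first]: 4 @ $19.90 = $79.60
Sale 4 (552) [LIFO — newest first]: 218 @ $20.85 + 77 @ $19.90 + 119 @ $23.20 + 138 @ $23.55 = $12,088.30
Total COGS = $5,988.40 + $9,754.85 + $79.60 + $12,088.30 = $27,911.15
Ending inventory: 187 @ $24.20 + 19 @ $23.55 = $4,972.85
Check: goods available $32,884.00 = COGS $27,911.15 + ending $4,972.85

COGS = $27,911.15; ending inventory = $4,972.85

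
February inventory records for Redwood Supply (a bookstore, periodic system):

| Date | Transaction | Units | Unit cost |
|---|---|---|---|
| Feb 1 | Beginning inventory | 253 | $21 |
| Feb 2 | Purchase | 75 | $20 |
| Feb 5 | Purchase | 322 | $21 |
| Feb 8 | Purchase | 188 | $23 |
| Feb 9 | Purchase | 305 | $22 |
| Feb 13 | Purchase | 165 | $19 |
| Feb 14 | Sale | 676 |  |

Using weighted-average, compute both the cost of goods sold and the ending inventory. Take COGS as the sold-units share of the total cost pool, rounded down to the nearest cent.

COGS = $14,338.64; ending inventory = $13,405.36

Feb 14, sell 676: 676/1308 × $27,744.00 → $14,338.64
Ending inventory (cost pool remaining) = $13,405.36
Check: goods available $27,744.00 = COGS $14,338.64 + ending $13,405.36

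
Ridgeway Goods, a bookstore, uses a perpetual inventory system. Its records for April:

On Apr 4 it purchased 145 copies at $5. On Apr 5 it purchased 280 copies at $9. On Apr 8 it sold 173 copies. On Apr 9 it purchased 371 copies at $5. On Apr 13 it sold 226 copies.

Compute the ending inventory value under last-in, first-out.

Ending inventory = $2,413

Apr 8, 173 sold [LIFO — newest first]: 173 @ $9 = $1,557
Apr 13, 226 sold [LIFO — newest first]: 226 @ $5 = $1,130
Total COGS = $1,557 + $1,130 = $2,687
Ending inventory: 145 @ $5 + 107 @ $9 + 145 @ $5 = $2,413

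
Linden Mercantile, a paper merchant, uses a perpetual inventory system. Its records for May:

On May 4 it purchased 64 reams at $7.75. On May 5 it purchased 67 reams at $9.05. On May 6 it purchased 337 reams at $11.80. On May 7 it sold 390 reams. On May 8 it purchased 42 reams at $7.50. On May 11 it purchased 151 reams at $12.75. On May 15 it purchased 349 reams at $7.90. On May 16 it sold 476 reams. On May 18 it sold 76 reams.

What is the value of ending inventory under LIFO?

May 7, 390 sold [LIFO — newest first]: 337 @ $11.80 + 53 @ $9.05 = $4,456.25
May 16, 476 sold [LIFO — newest first]: 349 @ $7.90 + 127 @ $12.75 = $4,376.35
May 18, 76 sold [LIFO — newest first]: 24 @ $12.75 + 42 @ $7.50 + 10 @ $9.05 = $711.50
Total COGS = $4,456.25 + $4,376.35 + $711.50 = $9,544.10
Ending inventory: 64 @ $7.75 + 4 @ $9.05 = $532.20
Check: goods available $10,076.30 = COGS $9,544.10 + ending $532.20

Ending inventory = $532.20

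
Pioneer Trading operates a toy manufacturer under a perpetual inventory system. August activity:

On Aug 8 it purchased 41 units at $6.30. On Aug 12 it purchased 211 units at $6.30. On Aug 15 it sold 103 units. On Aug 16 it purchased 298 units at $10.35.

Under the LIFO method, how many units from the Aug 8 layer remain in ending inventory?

Aug 15, 103 sold [LIFO — newest first]: 103 @ $6.30 = $648.90
Ending inventory: 41 @ $6.30 + 108 @ $6.30 + 298 @ $10.35 = $4,023.00

41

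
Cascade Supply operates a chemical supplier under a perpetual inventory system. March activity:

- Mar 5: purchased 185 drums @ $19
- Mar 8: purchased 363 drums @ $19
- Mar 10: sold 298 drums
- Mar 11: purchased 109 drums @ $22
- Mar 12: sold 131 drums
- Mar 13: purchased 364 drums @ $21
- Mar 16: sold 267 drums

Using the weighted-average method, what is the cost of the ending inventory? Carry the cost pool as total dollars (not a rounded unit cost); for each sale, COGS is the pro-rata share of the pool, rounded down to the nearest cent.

Ending inventory = $6,688.68

After Mar 5: 185 on hand, pool $3,515.00 (≈ $19.0000 each)
After Mar 8: 548 on hand, pool $10,412.00 (≈ $19.0000 each)
Mar 10, sell 298: 298/548 × $10,412.00 → $5,662.00
After Mar 11: 359 on hand, pool $7,148.00 (≈ $19.9109 each)
Mar 12, sell 131: 131/359 × $7,148.00 → $2,608.32
After Mar 13: 592 on hand, pool $12,183.68 (≈ $20.5805 each)
Mar 16, sell 267: 267/592 × $12,183.68 → $5,495.00
Total COGS = $5,662.00 + $2,608.32 + $5,495.00 = $13,765.32
Ending inventory (cost pool remaining) = $6,688.68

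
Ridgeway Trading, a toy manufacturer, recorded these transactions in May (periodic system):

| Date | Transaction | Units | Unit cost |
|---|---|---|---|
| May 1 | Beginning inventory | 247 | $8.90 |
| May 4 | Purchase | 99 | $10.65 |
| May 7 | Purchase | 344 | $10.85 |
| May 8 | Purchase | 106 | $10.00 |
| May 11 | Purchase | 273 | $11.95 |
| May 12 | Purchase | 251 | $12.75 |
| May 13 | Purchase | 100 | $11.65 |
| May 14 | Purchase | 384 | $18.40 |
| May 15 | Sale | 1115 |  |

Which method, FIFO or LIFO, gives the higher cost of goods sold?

LIFO

FIFO COGS: 247 @ $8.90 + 99 @ $10.65 + 344 @ $10.85 + 106 @ $10.00 + 273 @ $11.95 + 46 @ $12.75 = $11,893.90
LIFO COGS: 384 @ $18.40 + 100 @ $11.65 + 251 @ $12.75 + 273 @ $11.95 + 106 @ $10.00 + 1 @ $10.85 = $15,764.05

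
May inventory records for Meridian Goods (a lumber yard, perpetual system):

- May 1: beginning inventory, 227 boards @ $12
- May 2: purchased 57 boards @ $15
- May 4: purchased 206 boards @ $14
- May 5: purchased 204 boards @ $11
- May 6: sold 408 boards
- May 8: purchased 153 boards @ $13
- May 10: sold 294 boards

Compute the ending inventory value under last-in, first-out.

Ending inventory = $1,740

May 6, 408 sold [LIFO — newest first]: 204 @ $11 + 204 @ $14 = $5,100
May 10, 294 sold [LIFO — newest first]: 153 @ $13 + 2 @ $14 + 57 @ $15 + 82 @ $12 = $3,856
Total COGS = $5,100 + $3,856 = $8,956
Ending inventory: 145 @ $12 = $1,740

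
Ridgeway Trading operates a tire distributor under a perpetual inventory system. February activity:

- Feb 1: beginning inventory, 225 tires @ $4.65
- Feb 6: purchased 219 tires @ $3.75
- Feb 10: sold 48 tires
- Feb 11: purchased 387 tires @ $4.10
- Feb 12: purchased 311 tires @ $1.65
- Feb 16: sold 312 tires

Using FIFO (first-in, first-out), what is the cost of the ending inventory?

Feb 10, 48 sold [FIFO — oldest first]: 48 @ $4.65 = $223.20
Feb 16, 312 sold [FIFO — oldest first]: 177 @ $4.65 + 135 @ $3.75 = $1,329.30
Total COGS = $223.20 + $1,329.30 = $1,552.50
Ending inventory: 84 @ $3.75 + 387 @ $4.10 + 311 @ $1.65 = $2,414.85

Ending inventory = $2,414.85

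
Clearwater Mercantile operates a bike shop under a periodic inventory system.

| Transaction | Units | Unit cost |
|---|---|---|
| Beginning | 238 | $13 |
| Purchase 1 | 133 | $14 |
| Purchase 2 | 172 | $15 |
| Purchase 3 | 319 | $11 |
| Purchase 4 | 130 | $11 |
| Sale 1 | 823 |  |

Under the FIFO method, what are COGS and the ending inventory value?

COGS = $10,616; ending inventory = $1,859

Sale 1 (823) [FIFO — oldest first]: 238 @ $13 + 133 @ $14 + 172 @ $15 + 280 @ $11 = $10,616
Ending inventory: 39 @ $11 + 130 @ $11 = $1,859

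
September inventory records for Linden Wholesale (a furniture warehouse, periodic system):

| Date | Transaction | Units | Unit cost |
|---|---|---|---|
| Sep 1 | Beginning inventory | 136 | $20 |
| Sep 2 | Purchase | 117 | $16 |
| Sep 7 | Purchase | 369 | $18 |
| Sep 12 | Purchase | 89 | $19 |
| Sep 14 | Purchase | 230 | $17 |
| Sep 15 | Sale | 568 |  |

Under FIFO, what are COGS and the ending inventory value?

Sep 15, 568 sold [FIFO — oldest first]: 136 @ $20 + 117 @ $16 + 315 @ $18 = $10,262
Ending inventory: 54 @ $18 + 89 @ $19 + 230 @ $17 = $6,573
Check: goods available $16,835 = COGS $10,262 + ending $6,573

COGS = $10,262; ending inventory = $6,573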